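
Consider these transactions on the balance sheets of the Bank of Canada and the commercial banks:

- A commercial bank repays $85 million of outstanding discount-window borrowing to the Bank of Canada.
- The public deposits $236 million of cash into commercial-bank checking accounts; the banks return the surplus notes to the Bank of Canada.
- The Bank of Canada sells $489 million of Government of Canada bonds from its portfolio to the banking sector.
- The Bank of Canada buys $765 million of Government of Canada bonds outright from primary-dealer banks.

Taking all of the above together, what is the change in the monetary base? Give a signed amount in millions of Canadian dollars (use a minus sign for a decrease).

Discount-window repayment $85 million: Bank of Canada balance sheet contracts → −$85M.
Currency deposit $236 million: just a shift between currency and reserves — both are base money → 0.
OMO sale (to banks) $489 million: Bank of Canada balance sheet contracts → −$489M.
OMO purchase (from banks) $765 million: Bank of Canada balance sheet expands → +$765M.
Net: −85 + 0 − 489 + 765 = +$191 million.

+$191 million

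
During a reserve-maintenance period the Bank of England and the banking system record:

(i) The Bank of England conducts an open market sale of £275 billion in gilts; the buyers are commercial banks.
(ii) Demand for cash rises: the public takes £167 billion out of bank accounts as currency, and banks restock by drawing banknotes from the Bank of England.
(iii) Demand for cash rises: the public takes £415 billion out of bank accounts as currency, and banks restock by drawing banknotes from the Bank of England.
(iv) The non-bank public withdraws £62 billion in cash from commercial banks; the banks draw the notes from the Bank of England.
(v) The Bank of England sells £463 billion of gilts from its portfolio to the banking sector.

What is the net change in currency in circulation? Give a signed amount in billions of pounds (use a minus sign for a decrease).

OMO sale (to banks) £275 billion: no currency enters or leaves circulation → 0.
Currency withdrawal £167 billion: notes leave the central bank → +£167B.
Currency withdrawal £415 billion: notes leave the central bank → +£415B.
Currency withdrawal £62 billion: notes leave the central bank → +£62B.
OMO sale (to banks) £463 billion: no currency enters or leaves circulation → 0.
Net: 0 + 167 + 415 + 62 + 0 = +£644 billion.

+£644 billion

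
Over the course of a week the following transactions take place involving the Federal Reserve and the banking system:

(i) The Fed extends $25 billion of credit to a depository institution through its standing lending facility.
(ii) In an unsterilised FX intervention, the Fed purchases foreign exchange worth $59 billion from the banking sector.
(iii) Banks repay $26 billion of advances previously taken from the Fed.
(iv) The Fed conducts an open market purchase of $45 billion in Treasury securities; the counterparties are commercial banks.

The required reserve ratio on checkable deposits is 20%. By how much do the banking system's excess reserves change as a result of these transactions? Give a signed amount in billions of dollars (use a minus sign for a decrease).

+$103 billion

Discount-window loan $25 billion: reserves +$25B, deposits 0.
FX purchase $59 billion: reserves +$59B, deposits 0.
Discount-window repayment $26 billion: reserves −$26B, deposits 0.
OMO purchase (from banks) $45 billion: reserves +$45B, deposits 0.
Totals: Δreserves = +$103B, Δdeposits = 0.
Δrequired reserves = 20% × 0 = 0.
Δexcess reserves = Δreserves − Δrequired = +$103B − (0) = +$103 billion.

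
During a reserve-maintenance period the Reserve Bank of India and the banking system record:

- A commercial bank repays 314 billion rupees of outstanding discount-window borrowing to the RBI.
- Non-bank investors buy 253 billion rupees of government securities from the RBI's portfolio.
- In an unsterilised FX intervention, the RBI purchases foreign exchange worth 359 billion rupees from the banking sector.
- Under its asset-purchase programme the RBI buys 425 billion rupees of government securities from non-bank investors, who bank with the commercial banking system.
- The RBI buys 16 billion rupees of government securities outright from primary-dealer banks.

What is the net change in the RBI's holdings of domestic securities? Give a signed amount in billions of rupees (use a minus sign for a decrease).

RBI balance sheet:
  Assets:      Securities +188B, Loans to banks −314B, Foreign assets +359B
  Liabilities: Bank reserves +233B
Commercial banking system:
  Assets:      Reserves at CB +233B, Securities −16B, Foreign assets −359B
  Liabilities: Checkable deposits +172B, Borrowings from CB −314B
So the change in the RBI's holdings of domestic securities is +188 billion.

+188 billion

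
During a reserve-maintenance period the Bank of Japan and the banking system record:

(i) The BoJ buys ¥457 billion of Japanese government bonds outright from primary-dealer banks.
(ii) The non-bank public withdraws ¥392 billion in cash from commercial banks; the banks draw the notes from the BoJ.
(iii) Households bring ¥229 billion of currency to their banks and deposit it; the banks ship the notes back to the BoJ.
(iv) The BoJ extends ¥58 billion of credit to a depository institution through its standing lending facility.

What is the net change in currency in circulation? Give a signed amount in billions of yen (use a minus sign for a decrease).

+¥163 billion

OMO purchase (from banks) ¥457 billion: no currency enters or leaves circulation → 0.
Currency withdrawal ¥392 billion: notes leave the central bank → +¥392B.
Currency deposit ¥229 billion: notes return to the central bank → −¥229B.
Discount-window loan ¥58 billion: no currency enters or leaves circulation → 0.
Net: 0 + 392 − 229 + 0 = +¥163 billion.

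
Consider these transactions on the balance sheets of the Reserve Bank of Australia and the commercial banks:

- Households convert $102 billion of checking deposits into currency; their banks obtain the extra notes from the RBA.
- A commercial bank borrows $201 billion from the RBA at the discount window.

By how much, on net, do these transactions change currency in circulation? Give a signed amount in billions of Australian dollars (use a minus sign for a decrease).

Currency withdrawal $102 billion: notes leave the central bank → +$102B.
Discount-window loan $201 billion: no currency enters or leaves circulation → 0.
Net: 102 + 0 = +$102 billion.

+$102 billion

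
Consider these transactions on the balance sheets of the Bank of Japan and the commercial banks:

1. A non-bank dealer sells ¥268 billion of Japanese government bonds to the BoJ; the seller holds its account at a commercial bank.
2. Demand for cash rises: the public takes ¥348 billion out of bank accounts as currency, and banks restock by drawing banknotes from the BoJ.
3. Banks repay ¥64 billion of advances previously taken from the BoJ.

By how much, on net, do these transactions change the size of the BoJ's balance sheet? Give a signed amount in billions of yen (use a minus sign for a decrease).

+¥204 billion

BoJ balance sheet:
  Assets:      Securities +¥268B, Loans to banks −¥64B
  Liabilities: Bank reserves −¥144B, Currency in circulation +¥348B
Commercial banking system:
  Assets:      Reserves at CB −¥144B
  Liabilities: Checkable deposits −¥80B, Borrowings from CB −¥64B
Change in total BoJ assets = +¥204 billion.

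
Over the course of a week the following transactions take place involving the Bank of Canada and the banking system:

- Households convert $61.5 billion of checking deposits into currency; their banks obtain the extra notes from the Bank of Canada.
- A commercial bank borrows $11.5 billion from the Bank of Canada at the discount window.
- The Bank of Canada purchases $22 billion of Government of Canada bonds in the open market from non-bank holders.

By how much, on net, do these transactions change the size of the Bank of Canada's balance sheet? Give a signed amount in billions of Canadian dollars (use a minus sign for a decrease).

+$33.5 billion

Currency withdrawal $61.5 billion: only the composition of liabilities changes → 0.
Discount-window loan $11.5 billion: a Bank of Canada asset is acquired → +$11.5B.
Asset purchase (from non-banks) $22 billion: a Bank of Canada asset is acquired → +$22B.
Net: 0 + 11.5 + 22 = +$33.5 billion.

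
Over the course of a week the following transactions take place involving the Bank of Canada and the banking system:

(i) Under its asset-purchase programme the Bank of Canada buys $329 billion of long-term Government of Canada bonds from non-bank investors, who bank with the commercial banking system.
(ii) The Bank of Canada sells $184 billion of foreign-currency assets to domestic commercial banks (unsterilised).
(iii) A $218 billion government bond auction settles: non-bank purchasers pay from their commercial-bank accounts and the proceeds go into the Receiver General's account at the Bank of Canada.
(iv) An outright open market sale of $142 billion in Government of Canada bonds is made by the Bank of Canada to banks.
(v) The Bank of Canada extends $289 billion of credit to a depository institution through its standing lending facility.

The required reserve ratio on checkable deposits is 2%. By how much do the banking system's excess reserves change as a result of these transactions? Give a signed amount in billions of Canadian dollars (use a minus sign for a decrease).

+$71.78 billion

Asset purchase (from non-banks) $329 billion: reserves +$329B, deposits +$329B.
FX sale $184 billion: reserves −$184B, deposits 0.
Government account inflow $218 billion: reserves −$218B, deposits −$218B.
OMO sale (to banks) $142 billion: reserves −$142B, deposits 0.
Discount-window loan $289 billion: reserves +$289B, deposits 0.
Totals: Δreserves = +$74B, Δdeposits = +$111B.
Δrequired reserves = 2% × +$111B = +$2.22B.
Δexcess reserves = Δreserves − Δrequired = +$74B − (+$2.22B) = +$71.78 billion.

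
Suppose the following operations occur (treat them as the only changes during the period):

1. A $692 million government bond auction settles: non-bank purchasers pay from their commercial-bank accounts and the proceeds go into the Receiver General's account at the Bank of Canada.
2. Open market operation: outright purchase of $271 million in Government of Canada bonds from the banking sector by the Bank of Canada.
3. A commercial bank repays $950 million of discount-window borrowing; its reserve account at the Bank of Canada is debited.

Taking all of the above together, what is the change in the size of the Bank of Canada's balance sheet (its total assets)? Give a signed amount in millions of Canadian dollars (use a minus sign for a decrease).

-$679 million

Bank of Canada balance sheet:
  Assets:      Securities +$271M, Loans to banks −$950M
  Liabilities: Bank reserves −$1371M, Government deposits +$692M
Commercial banking system:
  Assets:      Reserves at CB −$1371M, Securities −$271M
  Liabilities: Checkable deposits −$692M, Borrowings from CB −$950M
Change in total Bank of Canada assets = -$679 million.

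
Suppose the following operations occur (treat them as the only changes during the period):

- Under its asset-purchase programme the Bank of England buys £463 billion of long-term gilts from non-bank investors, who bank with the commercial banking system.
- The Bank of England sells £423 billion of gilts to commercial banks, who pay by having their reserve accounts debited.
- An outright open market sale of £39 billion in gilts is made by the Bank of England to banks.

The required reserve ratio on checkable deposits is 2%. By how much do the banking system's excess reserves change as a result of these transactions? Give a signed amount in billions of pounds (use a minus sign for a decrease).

-£8.26 billion

Asset purchase (from non-banks) £463 billion: reserves +£463B, deposits +£463B.
OMO sale (to banks) £423 billion: reserves −£423B, deposits 0.
OMO sale (to banks) £39 billion: reserves −£39B, deposits 0.
Totals: Δreserves = +£1B, Δdeposits = +£463B.
Δrequired reserves = 2% × +£463B = +£9.26B.
Δexcess reserves = Δreserves − Δrequired = +£1B − (+£9.26B) = -£8.26 billion.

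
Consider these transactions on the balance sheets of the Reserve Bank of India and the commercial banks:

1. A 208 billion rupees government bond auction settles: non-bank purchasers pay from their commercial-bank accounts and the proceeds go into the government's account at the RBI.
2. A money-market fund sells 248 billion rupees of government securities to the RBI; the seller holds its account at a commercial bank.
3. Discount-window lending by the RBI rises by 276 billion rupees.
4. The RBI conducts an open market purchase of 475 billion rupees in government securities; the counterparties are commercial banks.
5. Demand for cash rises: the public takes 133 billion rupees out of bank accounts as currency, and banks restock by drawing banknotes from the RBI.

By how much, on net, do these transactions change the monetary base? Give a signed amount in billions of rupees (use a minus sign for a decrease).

+791 billion

RBI balance sheet:
  Assets:      Securities +723B, Loans to banks +276B
  Liabilities: Bank reserves +658B, Currency in circulation +133B, Government deposits +208B
Monetary base = currency + reserves: +133B + (+658B) = +791 billion.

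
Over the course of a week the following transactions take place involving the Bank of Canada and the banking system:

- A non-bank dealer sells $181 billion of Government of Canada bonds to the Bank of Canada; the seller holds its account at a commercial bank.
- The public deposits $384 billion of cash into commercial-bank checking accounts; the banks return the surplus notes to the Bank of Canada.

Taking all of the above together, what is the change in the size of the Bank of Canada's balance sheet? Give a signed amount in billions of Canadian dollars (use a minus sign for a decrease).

+$181 billion

Asset purchase (from non-banks) $181 billion: a Bank of Canada asset is acquired → +$181B.
Currency deposit $384 billion: only the composition of liabilities changes → 0.
Net: 181 + 0 = +$181 billion.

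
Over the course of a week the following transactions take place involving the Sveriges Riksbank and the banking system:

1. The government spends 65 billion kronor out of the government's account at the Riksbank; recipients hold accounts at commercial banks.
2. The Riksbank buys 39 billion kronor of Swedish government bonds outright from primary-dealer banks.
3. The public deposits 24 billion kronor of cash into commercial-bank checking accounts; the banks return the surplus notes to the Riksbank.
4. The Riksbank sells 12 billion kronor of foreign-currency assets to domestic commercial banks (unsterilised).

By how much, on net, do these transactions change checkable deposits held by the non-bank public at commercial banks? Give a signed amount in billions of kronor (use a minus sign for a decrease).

Riksbank balance sheet:
  Assets:      Securities +39B, Foreign assets −12B
  Liabilities: Bank reserves +116B, Currency in circulation −24B, Government deposits −65B
Commercial banking system:
  Assets:      Reserves at CB +116B, Securities −39B, Foreign assets +12B
  Liabilities: Checkable deposits +89B
So the change in checkable deposits held by the non-bank public at commercial banks is +89 billion.

+89 billion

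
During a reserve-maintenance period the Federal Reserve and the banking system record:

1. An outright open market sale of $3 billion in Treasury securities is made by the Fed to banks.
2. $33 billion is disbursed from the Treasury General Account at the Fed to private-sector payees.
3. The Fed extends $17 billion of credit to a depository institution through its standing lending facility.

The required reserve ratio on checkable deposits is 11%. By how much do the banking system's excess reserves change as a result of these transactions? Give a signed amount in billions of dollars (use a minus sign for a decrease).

OMO sale (to banks) $3 billion: reserves −$3B, deposits 0.
Government spending $33 billion: reserves +$33B, deposits +$33B.
Discount-window loan $17 billion: reserves +$17B, deposits 0.
Totals: Δreserves = +$47B, Δdeposits = +$33B.
Δrequired reserves = 11% × +$33B = +$3.63B.
Δexcess reserves = Δreserves − Δrequired = +$47B − (+$3.63B) = +$43.37 billion.

+$43.37 billion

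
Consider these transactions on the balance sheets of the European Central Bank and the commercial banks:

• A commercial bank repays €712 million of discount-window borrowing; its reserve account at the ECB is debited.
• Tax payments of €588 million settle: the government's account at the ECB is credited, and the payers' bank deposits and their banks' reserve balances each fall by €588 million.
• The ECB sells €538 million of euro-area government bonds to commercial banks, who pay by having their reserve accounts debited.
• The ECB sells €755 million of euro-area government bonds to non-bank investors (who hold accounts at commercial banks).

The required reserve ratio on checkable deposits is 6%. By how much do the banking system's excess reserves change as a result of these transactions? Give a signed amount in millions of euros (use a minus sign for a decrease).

-€2512.42 million

Discount-window repayment €712 million: reserves −€712M, deposits 0.
Government account inflow €588 million: reserves −€588M, deposits −€588M.
OMO sale (to banks) €538 million: reserves −€538M, deposits 0.
Asset sale (to non-banks) €755 million: reserves −€755M, deposits −€755M.
Totals: Δreserves = −€2593M, Δdeposits = −€1343M.
Δrequired reserves = 6% × −€1343M = −€80.58M.
Δexcess reserves = Δreserves − Δrequired = −€2593M − (−€80.58M) = -€2512.42 million.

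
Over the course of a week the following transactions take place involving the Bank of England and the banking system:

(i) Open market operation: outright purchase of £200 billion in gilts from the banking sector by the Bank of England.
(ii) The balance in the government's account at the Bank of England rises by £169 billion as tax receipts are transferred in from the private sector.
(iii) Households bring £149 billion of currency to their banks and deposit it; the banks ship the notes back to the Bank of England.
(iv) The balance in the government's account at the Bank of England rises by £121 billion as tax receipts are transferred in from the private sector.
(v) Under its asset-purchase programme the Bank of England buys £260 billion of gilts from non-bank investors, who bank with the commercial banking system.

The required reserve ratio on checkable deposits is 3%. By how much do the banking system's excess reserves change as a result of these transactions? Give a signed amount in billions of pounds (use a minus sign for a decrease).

OMO purchase (from banks) £200 billion: reserves +£200B, deposits 0.
Government account inflow £169 billion: reserves −£169B, deposits −£169B.
Currency deposit £149 billion: reserves +£149B, deposits +£149B.
Government account inflow £121 billion: reserves −£121B, deposits −£121B.
Asset purchase (from non-banks) £260 billion: reserves +£260B, deposits +£260B.
Totals: Δreserves = +£319B, Δdeposits = +£119B.
Δrequired reserves = 3% × +£119B = +£3.57B.
Δexcess reserves = Δreserves − Δrequired = +£319B − (+£3.57B) = +£315.43 billion.

+£315.43 billion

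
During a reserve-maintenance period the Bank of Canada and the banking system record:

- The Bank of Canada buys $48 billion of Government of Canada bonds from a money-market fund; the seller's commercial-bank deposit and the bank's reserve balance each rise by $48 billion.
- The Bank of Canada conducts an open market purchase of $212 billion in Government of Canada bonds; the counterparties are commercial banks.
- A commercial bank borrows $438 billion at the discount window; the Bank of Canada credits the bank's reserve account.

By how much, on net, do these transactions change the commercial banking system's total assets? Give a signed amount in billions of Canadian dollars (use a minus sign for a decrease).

Bank of Canada balance sheet:
  Assets:      Securities +$260B, Loans to banks +$438B
  Liabilities: Bank reserves +$698B
Commercial banking system:
  Assets:      Reserves at CB +$698B, Securities −$212B
  Liabilities: Checkable deposits +$48B, Borrowings from CB +$438B
Change in total bank assets = +$486 billion.

+$486 billion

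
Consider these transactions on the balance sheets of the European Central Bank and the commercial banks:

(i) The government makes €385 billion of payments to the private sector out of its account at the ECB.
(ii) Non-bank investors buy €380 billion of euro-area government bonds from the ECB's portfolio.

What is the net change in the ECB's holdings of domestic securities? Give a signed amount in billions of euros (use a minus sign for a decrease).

-€380 billion

Government spending €385 billion: the ECB's securities portfolio is untouched → 0.
Asset sale (to non-banks) €380 billion: securities removed from the ECB's portfolio → −€380B.
Net: 0 − 380 = -€380 billion.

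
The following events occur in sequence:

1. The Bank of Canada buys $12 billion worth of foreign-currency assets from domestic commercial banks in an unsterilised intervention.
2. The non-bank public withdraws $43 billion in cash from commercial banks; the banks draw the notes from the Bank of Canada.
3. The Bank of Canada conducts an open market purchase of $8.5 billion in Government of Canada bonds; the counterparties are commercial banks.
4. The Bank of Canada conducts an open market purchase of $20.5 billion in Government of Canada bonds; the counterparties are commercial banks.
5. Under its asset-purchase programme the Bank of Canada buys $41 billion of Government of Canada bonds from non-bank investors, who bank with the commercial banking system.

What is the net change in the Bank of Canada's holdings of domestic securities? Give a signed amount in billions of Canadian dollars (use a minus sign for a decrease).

+$70 billion

Bank of Canada balance sheet:
  Assets:      Securities +$70B, Foreign assets +$12B
  Liabilities: Bank reserves +$39B, Currency in circulation +$43B
Commercial banking system:
  Assets:      Reserves at CB +$39B, Securities −$29B, Foreign assets −$12B
  Liabilities: Checkable deposits −$2B
So the change in the Bank of Canada's holdings of domestic securities is +$70 billion.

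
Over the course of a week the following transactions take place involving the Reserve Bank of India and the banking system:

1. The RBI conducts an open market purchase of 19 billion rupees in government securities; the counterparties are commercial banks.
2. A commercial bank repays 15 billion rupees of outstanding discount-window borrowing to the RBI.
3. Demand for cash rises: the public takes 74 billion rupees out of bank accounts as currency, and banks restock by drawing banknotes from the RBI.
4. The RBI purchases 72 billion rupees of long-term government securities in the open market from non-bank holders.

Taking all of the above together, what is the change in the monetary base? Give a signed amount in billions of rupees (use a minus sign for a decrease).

RBI balance sheet:
  Assets:      Securities +91B, Loans to banks −15B
  Liabilities: Bank reserves +2B, Currency in circulation +74B
Monetary base = currency + reserves: +74B + (+2B) = +76 billion.

+76 billion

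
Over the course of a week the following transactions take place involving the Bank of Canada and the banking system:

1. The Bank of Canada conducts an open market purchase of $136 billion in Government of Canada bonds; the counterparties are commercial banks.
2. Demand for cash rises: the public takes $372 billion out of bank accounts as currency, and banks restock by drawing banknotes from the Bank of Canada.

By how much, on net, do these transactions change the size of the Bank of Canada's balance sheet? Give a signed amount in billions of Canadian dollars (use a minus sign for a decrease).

OMO purchase (from banks) $136 billion: a Bank of Canada asset is acquired → +$136B.
Currency withdrawal $372 billion: only the composition of liabilities changes → 0.
Net: 136 + 0 = +$136 billion.

+$136 billion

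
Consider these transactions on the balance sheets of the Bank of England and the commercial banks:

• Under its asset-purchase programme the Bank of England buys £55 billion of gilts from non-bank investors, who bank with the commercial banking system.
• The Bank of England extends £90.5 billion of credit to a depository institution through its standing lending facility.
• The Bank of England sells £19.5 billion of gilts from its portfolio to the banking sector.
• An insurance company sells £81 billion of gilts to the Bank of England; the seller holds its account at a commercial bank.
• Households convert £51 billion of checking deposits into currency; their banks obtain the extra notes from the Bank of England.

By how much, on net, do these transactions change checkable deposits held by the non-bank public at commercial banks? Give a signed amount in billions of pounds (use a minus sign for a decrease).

Asset purchase (from non-banks) £55 billion: non-bank counterparties' bank balances rise → +£55B.
Discount-window loan £90.5 billion: the counterparty is a bank, so public deposits are unchanged → 0.
OMO sale (to banks) £19.5 billion: the counterparty is a bank, so public deposits are unchanged → 0.
Asset purchase (from non-banks) £81 billion: non-bank counterparties' bank balances rise → +£81B.
Currency withdrawal £51 billion: non-bank counterparties' bank balances fall → −£51B.
Net: 55 + 0 + 0 + 81 − 51 = +£85 billion.

+£85 billion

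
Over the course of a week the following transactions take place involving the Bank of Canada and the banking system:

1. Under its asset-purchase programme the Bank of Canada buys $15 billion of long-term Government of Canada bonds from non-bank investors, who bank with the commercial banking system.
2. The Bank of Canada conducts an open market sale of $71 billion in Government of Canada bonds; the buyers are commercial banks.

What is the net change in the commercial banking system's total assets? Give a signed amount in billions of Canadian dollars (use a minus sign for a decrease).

+$15 billion

Asset purchase (from non-banks) $15 billion: bank balance sheets expand → +$15B.
OMO sale (to banks) $71 billion: just an asset swap on bank balance sheets → 0.
Net: 15 + 0 = +$15 billion.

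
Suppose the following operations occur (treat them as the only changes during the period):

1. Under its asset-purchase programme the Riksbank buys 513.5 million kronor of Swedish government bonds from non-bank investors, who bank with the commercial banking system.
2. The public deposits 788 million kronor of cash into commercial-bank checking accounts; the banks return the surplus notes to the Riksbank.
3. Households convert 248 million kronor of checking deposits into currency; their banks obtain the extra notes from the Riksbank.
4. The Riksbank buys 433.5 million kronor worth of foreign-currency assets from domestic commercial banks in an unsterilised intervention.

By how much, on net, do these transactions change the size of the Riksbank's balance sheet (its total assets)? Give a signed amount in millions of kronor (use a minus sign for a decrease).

+947 million

Riksbank balance sheet:
  Assets:      Securities +513.5M, Foreign assets +433.5M
  Liabilities: Bank reserves +1487M, Currency in circulation −540M
Commercial banking system:
  Assets:      Reserves at CB +1487M, Foreign assets −433.5M
  Liabilities: Checkable deposits +1053.5M
Change in total Riksbank assets = +947 million.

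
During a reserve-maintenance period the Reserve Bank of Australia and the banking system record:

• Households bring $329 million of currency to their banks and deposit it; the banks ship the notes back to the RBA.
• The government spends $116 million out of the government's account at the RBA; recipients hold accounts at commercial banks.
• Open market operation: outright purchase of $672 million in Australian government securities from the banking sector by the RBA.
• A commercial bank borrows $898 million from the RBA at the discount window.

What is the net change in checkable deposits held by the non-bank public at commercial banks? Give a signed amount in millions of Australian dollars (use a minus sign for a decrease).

+$445 million

Currency deposit $329 million: non-bank counterparties' bank balances rise → +$329M.
Government spending $116 million: non-bank counterparties' bank balances rise → +$116M.
OMO purchase (from banks) $672 million: the counterparty is a bank, so public deposits are unchanged → 0.
Discount-window loan $898 million: the counterparty is a bank, so public deposits are unchanged → 0.
Net: 329 + 116 + 0 + 0 = +$445 million.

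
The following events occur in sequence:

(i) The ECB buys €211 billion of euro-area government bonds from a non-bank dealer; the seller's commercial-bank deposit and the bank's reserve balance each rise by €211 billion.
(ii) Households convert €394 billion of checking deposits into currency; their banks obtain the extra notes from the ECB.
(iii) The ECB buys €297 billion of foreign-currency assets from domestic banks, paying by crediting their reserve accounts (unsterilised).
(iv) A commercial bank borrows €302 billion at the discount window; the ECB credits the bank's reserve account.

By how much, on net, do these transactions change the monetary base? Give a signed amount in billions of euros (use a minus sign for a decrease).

Asset purchase (from non-banks) €211 billion: ECB balance sheet expands → +€211B.
Currency withdrawal €394 billion: just a shift between currency and reserves — both are base money → 0.
FX purchase €297 billion: ECB balance sheet expands → +€297B.
Discount-window loan €302 billion: ECB balance sheet expands → +€302B.
Net: 211 + 0 + 297 + 302 = +€810 billion.

+€810 billion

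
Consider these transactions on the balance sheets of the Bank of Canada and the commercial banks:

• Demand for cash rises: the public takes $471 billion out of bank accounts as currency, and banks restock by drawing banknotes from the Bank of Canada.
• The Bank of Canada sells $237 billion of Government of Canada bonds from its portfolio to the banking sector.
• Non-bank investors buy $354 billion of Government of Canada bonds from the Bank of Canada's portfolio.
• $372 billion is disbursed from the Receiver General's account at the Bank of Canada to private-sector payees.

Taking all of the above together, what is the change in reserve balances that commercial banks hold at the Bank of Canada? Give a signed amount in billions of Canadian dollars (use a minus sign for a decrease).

Bank of Canada balance sheet:
  Assets:      Securities −$591B
  Liabilities: Bank reserves −$690B, Currency in circulation +$471B, Government deposits −$372B
So the change in reserve balances that commercial banks hold at the Bank of Canada is -$690 billion.

-$690 billion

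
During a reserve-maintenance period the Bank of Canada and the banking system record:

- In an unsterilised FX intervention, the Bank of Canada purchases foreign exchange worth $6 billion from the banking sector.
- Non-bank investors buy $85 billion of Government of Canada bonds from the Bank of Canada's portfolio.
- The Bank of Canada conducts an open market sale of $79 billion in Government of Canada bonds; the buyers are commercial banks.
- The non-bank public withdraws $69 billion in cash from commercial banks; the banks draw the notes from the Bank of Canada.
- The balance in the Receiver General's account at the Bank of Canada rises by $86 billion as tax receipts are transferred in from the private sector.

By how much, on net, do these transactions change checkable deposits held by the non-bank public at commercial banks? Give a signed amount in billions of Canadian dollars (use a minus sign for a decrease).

FX purchase $6 billion: the counterparty is a bank, so public deposits are unchanged → 0.
Asset sale (to non-banks) $85 billion: non-bank counterparties' bank balances fall → −$85B.
OMO sale (to banks) $79 billion: the counterparty is a bank, so public deposits are unchanged → 0.
Currency withdrawal $69 billion: non-bank counterparties' bank balances fall → −$69B.
Government account inflow $86 billion: non-bank counterparties' bank balances fall → −$86B.
Net: 0 − 85 + 0 − 69 − 86 = -$240 billion.

-$240 billion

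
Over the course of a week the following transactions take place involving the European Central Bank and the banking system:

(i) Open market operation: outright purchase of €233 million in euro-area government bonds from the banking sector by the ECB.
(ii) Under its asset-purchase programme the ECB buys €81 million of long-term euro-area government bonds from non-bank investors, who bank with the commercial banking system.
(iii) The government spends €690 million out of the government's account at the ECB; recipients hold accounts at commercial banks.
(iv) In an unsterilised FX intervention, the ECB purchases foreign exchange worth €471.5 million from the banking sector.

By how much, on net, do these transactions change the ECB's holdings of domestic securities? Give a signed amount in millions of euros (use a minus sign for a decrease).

ECB balance sheet:
  Assets:      Securities +€314M, Foreign assets +€471.5M
  Liabilities: Bank reserves +€1475.5M, Government deposits −€690M
Commercial banking system:
  Assets:      Reserves at CB +€1475.5M, Securities −€233M, Foreign assets −€471.5M
  Liabilities: Checkable deposits +€771M
So the change in the ECB's holdings of domestic securities is +€314 million.

+€314 million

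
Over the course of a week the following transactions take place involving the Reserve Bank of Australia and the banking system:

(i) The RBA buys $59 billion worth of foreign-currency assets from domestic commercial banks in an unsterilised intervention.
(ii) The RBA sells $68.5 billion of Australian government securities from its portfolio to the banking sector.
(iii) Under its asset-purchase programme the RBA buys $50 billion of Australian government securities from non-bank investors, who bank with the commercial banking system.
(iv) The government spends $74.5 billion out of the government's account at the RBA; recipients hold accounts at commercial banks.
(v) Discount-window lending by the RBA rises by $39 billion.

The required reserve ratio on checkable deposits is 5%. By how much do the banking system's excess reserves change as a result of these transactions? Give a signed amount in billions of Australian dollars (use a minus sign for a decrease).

FX purchase $59 billion: reserves +$59B, deposits 0.
OMO sale (to banks) $68.5 billion: reserves −$68.5B, deposits 0.
Asset purchase (from non-banks) $50 billion: reserves +$50B, deposits +$50B.
Government spending $74.5 billion: reserves +$74.5B, deposits +$74.5B.
Discount-window loan $39 billion: reserves +$39B, deposits 0.
Totals: Δreserves = +$154B, Δdeposits = +$124.5B.
Δrequired reserves = 5% × +$124.5B = +$6.225B.
Δexcess reserves = Δreserves − Δrequired = +$154B − (+$6.225B) = +$147.775 billion.

+$147.775 billion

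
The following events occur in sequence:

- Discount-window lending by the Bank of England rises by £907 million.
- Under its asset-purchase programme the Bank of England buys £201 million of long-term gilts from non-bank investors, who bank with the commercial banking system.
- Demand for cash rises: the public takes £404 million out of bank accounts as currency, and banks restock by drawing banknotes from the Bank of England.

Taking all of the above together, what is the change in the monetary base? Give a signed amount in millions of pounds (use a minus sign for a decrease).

Bank of England balance sheet:
  Assets:      Securities +£201M, Loans to banks +£907M
  Liabilities: Bank reserves +£704M, Currency in circulation +£404M
Commercial banking system:
  Assets:      Reserves at CB +£704M
  Liabilities: Checkable deposits −£203M, Borrowings from CB +£907M
Monetary base = currency + reserves: +£404M + (+£704M) = +£1108 million.

+£1108 million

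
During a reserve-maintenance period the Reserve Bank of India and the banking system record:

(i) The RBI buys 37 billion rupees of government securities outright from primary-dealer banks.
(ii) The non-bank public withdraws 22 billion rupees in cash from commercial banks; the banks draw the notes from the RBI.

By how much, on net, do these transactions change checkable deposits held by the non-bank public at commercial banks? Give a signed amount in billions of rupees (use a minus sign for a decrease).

RBI balance sheet:
  Assets:      Securities +37B
  Liabilities: Bank reserves +15B, Currency in circulation +22B
Commercial banking system:
  Assets:      Reserves at CB +15B, Securities −37B
  Liabilities: Checkable deposits −22B
So the change in checkable deposits held by the non-bank public at commercial banks is -22 billion.

-22 billion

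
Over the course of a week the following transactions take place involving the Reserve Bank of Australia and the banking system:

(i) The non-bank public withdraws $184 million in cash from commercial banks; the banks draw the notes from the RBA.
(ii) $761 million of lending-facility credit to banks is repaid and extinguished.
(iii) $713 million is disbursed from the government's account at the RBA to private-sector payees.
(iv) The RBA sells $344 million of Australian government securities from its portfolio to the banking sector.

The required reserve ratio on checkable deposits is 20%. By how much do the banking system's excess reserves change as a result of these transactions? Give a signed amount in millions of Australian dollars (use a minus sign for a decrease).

Currency withdrawal $184 million: reserves −$184M, deposits −$184M.
Discount-window repayment $761 million: reserves −$761M, deposits 0.
Government spending $713 million: reserves +$713M, deposits +$713M.
OMO sale (to banks) $344 million: reserves −$344M, deposits 0.
Totals: Δreserves = −$576M, Δdeposits = +$529M.
Δrequired reserves = 20% × +$529M = +$105.8M.
Δexcess reserves = Δreserves − Δrequired = −$576M − (+$105.8M) = -$681.8 million.

-$681.8 million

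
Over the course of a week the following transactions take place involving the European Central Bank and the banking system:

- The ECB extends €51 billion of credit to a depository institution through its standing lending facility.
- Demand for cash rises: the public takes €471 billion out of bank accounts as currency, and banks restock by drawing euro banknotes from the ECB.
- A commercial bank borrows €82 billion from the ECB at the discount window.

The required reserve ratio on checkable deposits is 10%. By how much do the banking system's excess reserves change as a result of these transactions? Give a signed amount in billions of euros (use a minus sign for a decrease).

Discount-window loan €51 billion: reserves +€51B, deposits 0.
Currency withdrawal €471 billion: reserves −€471B, deposits −€471B.
Discount-window loan €82 billion: reserves +€82B, deposits 0.
Totals: Δreserves = −€338B, Δdeposits = −€471B.
Δrequired reserves = 10% × −€471B = −€47.1B.
Δexcess reserves = Δreserves − Δrequired = −€338B − (−€47.1B) = -€290.9 billion.

-€290.9 billion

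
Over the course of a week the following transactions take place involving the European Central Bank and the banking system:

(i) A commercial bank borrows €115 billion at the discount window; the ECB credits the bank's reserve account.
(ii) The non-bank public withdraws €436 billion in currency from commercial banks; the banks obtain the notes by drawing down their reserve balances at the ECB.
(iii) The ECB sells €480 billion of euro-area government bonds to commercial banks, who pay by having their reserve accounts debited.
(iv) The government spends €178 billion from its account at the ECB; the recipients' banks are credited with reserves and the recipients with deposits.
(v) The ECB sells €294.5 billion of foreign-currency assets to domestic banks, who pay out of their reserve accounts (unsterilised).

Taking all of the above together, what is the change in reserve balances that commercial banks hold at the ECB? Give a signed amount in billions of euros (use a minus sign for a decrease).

-€917.5 billion

ECB balance sheet:
  Assets:      Securities −€480B, Loans to banks +€115B, Foreign assets −€294.5B
  Liabilities: Bank reserves −€917.5B, Currency in circulation +€436B, Government deposits −€178B
So the change in reserve balances that commercial banks hold at the ECB is -€917.5 billion.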